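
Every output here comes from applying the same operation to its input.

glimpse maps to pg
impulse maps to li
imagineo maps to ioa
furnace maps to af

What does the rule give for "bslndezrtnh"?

Rule — move the first 3 characters to the end (rotate left by 3), then keep one character in every 3, starting at position 2 (positions 2nd, 5th, 8th, ...).
For "bslndezrtnh", step one produces "ndezrtnhbsl"; step two turns that into "drhl".

drhl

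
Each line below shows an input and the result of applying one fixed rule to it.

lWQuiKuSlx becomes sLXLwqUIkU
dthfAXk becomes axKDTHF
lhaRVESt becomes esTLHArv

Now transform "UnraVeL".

The rule is to move the last 3 characters to the front (rotate right by 3), then flip the case of every letter.
"UnraVeL" → "VeLUnra" → "vEluNRA".

vEluNRA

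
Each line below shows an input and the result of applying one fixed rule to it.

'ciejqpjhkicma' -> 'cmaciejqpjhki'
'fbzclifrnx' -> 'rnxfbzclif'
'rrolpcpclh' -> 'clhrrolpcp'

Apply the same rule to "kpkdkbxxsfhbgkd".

gkdkpkdkbxxsfhb

The rule is to move the last 3 characters to the front (rotate right by 3).
Doing the same to "kpkdkbxxsfhbgkd": "gkdkpkdkbxxsfhb".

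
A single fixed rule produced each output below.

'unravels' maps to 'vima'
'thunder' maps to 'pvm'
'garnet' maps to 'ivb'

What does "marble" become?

In each case the input is transformed by: shift every letter 8 places forward in the alphabet (wrapping around), then keep every other character starting from the second (positions 2nd, 4th, 6th, ...).
On "marble": the first step gives "uizjtm", and the second then gives "ijm".

ijm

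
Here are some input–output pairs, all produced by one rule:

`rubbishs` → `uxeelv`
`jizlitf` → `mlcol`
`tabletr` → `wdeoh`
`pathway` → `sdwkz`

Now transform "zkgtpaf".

Rule — shift every letter 3 places forward in the alphabet (wrapping around), then delete the last 2 characters.
"zkgtpaf" → "cnjws".

cnjws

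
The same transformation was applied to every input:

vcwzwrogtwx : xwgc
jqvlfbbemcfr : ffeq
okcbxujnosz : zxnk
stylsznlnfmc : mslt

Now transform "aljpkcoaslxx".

Rule — keep one character in every 3, starting at position 2 (positions 2nd, 5th, 8th, ...), then swap the first and last characters.
Starting from "aljpkcoaslxx": after the first operation, "lkax"; after the second, "xkal".

xkal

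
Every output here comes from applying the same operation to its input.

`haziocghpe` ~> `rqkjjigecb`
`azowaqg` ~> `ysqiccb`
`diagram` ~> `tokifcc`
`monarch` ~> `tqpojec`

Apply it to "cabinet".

The transformation: shift every letter 2 places forward in the alphabet (wrapping around), then sort the characters into reverse alphabetical order.
"cabinet" → "vpkgedc".

vpkgedc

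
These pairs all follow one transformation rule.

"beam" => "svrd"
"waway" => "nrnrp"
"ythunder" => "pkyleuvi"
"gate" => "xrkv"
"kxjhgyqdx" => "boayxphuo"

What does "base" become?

srjv

The pattern: shift every letter 9 places backward in the alphabet (wrapping around).
So "base" becomes "srjv".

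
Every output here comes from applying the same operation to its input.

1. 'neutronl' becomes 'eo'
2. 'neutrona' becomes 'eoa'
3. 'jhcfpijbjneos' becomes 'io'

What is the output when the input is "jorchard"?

The rule is to keep every other character starting from the second (positions 2nd, 4th, 6th, ...), then keep only the vowels.
Working it through for "jorchard": intermediate "ocad", final "oa".

oa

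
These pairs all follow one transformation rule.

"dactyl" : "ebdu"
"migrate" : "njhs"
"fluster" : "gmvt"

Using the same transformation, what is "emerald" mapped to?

In each case the input is transformed by: shift every letter 1 place forward in the alphabet (wrapping around), then keep only the first 4 characters.
For "emerald" the result is "fnfs".

fnfs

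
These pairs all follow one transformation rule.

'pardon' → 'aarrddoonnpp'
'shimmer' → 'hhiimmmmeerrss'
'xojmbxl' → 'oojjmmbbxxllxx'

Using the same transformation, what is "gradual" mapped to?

rraadduuaallgg

The rule is to move the first character to the end, then double every character.
For "gradual" the result is "rraadduuaallgg".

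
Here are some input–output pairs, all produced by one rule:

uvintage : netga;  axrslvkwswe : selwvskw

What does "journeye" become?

renye

What's happening: delete the first 3 characters, then take characters alternately from the front and the back (1st, last, 2nd, 2nd-last, ...).
"journeye" → "rneye" → "renye".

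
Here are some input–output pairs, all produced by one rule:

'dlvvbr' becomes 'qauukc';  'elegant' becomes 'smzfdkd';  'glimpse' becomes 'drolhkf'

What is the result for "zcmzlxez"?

ydwkylby

The rule is to shift every letter 1 place backward in the alphabet (wrapping around), then reverse the string.
"zcmzlxez" → "yblykwdy" → "ydwkylby".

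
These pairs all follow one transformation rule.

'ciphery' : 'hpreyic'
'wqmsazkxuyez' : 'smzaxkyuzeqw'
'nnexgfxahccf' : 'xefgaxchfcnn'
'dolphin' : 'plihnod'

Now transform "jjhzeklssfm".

zhkeslfsmjj

The rule is to swap each adjacent pair of characters (1↔2, 3↔4, ...), then move the first 2 characters to the end (rotate left by 2).
"jjhzeklssfm" → "jjzhkeslfsm" → "zhkeslfsmjj".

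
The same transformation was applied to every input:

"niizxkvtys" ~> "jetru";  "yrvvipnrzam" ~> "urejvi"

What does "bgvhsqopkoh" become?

xrokgd

The transformation: shift every letter 4 places backward in the alphabet (wrapping around), then keep every other character starting from the first (positions 1st, 3rd, 5th, ...).
Doing the same to "bgvhsqopkoh": "xrokgd".
(Check on "yrvvipnrzam": → "unrreljnvwi" → "urejvi" ✓)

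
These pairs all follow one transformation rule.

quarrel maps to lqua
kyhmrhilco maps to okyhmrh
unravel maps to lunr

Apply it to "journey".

The transformation: move the last character to the front, then delete the last 3 characters.
For "journey", step one produces "yjourne"; step two turns that into "yjou".

yjou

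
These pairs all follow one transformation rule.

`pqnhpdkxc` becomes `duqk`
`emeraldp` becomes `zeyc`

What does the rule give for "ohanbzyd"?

Looking at the pairs, the operation is to keep every other character starting from the second (positions 2nd, 4th, 6th, ...), then shift every letter 13 places forward in the alphabet (wrapping around) — i.e. ROT13.
Working it through for "ohanbzyd": intermediate "hnzd", final "uamq".

uamq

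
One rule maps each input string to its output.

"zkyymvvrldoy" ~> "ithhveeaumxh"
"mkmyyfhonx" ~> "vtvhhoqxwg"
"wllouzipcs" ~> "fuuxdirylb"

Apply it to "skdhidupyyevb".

The pattern: shift every letter 9 places forward in the alphabet (wrapping around).
On "skdhidupyyevb" that produces "btmqrmdyhhnek".

btmqrmdyhhnek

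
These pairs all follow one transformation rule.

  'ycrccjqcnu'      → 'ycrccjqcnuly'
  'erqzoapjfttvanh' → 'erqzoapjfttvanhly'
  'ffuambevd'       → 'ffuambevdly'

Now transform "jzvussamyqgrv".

Each output is the input with this applied: append "ly".
"jzvussamyqgrv" → "jzvussamyqgrvly".

jzvussamyqgrvly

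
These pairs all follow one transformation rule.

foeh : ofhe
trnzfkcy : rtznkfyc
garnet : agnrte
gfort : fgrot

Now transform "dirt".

idtr

The transformation: swap each adjacent pair of characters (1↔2, 3↔4, ...).
Applying that to "dirt" gives "idtr".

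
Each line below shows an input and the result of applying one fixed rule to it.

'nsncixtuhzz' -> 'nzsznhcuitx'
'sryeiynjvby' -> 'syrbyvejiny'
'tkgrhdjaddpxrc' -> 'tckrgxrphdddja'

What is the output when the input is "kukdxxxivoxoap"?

In each case the input is transformed by: take characters alternately from the front and the back (1st, last, 2nd, 2nd-last, ...).
Doing the same to "kukdxxxivoxoap": "kpuakodxxoxvxi".

kpuakodxxoxvxi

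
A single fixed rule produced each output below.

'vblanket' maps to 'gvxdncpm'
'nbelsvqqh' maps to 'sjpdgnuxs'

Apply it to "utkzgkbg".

diwvmbim

Each output is the input with this applied: shift every letter 2 places forward in the alphabet (wrapping around), then move the last 2 characters to the front (rotate right by 2).
Applying both steps to "utkzgkbg": "wvmbimdi", then "diwvmbim".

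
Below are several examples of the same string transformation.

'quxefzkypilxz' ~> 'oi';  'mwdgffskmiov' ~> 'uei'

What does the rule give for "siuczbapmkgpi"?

What's happening: shift every letter 2 places backward in the alphabet (wrapping around), then keep only the vowels.
For "siuczbapmkgpi", step one produces "qgsaxzynkieng"; step two turns that into "aie".

aie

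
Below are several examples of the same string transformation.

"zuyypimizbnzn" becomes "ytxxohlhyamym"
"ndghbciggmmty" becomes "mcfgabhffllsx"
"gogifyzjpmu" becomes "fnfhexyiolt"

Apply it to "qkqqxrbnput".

pjppwqamots

What's happening: shift every letter 1 place backward in the alphabet (wrapping around).
So "qkqqxrbnput" becomes "pjppwqamots".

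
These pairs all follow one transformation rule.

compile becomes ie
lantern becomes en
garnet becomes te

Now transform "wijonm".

mn

The rule is to swap each adjacent pair of characters (1↔2, 3↔4, ...), then keep only the last 2 characters.
On "wijonm": the first step gives "iwojmn", and the second then gives "mn".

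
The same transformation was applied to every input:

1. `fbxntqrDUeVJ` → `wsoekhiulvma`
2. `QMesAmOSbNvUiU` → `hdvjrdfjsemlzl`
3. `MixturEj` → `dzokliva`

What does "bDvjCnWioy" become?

sumatenzfp

The transformation: shift every letter 9 places backward in the alphabet (wrapping around), then convert every letter to lowercase.
Applying both steps to "bDvjCnWioy": "sUmaTeNzfp", then "sumatenzfp".
(Check on "MixturEj": → "DzokliVa" → "dzokliva" ✓)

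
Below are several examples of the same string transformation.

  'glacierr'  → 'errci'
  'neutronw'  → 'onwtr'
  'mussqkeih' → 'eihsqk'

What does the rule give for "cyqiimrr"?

Each output is the input with this applied: delete the first 3 characters, then move the last 3 characters to the front (rotate right by 3).
"cyqiimrr" → "iimrr" → "mrrii".

mrrii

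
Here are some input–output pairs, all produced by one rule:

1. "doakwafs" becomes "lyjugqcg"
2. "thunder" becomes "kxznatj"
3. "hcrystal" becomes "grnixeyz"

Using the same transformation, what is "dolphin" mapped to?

Looking at the pairs, the operation is to move the last 2 characters to the front (rotate right by 2), then shift every letter 6 places forward in the alphabet (wrapping around).
Starting from "dolphin": after the first operation, "indolph"; after the second, "otjurvn".

otjurvn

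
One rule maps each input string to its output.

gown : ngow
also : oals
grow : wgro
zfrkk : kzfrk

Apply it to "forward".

Each output is the input with this applied: move the last character to the front.
On "forward" that produces "dforwar".

dforwar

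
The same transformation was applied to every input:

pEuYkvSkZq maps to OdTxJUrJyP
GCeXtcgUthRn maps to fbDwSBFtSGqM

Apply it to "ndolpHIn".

Looking at the pairs, the operation is to shift every letter 1 place backward in the alphabet (wrapping around), then flip the case of every letter.
For "ndolpHIn", step one produces "mcnkoGHm"; step two turns that into "MCNKOghM".

MCNKOghM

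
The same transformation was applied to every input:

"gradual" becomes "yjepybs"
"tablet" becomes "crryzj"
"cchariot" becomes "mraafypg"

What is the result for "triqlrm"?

pkrpgoj

The transformation: shift every letter 2 places backward in the alphabet (wrapping around), then move the last 2 characters to the front (rotate right by 2).
On "triqlrm": the first step gives "rpgojpk", and the second then gives "pkrpgoj".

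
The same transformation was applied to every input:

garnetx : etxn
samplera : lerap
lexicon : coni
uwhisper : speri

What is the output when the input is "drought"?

ghtu

The rule is to delete the first 3 characters, then move the first character to the end.
Working it through for "drought": intermediate "ught", final "ghtu".
(Check on "lexicon": → "icon" → "coni" ✓)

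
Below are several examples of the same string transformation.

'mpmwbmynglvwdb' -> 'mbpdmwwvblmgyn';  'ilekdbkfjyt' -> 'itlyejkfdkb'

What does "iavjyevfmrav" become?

Looking at the pairs, the operation is to take characters alternately from the front and the back (1st, last, 2nd, 2nd-last, ...).
On "iavjyevfmrav" that produces "ivaavrjmyfev".

ivaavrjmyfev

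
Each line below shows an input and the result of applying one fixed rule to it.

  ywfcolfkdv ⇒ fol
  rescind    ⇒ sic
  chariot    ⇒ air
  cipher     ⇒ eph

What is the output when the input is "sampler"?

Rule — take characters alternately from the front and the back (1st, last, 2nd, 2nd-last, ...), then keep only the last 3 characters.
On "sampler": the first step gives "sraemlp", and the second then gives "mlp".
(Check on "rescind": → "rdensic" → "sic" ✓)

mlp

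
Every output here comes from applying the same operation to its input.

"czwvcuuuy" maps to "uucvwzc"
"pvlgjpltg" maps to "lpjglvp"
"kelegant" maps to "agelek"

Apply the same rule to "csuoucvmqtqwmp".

wqtqmvcuousc

In each case the input is transformed by: delete the last 2 characters, then reverse the string.
On "csuoucvmqtqwmp": the first step gives "csuoucvmqtqw", and the second then gives "wqtqmvcuousc".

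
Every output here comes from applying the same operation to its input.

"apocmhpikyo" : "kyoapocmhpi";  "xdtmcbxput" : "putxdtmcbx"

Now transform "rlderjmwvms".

In each case the input is transformed by: move the last 3 characters to the front (rotate right by 3).
Applying that to "rlderjmwvms" gives "vmsrlderjmw".

vmsrlderjmw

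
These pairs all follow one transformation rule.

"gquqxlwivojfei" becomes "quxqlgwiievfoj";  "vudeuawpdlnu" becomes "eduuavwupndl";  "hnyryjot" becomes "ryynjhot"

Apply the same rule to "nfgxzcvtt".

xgzfcnvtt

The rule is to move the first 3 characters to the end (rotate left by 3), then take characters alternately from the front and the back (1st, last, 2nd, 2nd-last, ...).
Applying both steps to "nfgxzcvtt": "xzcvttnfg", then "xgzfcnvtt".
(Check on "hnyryjot": → "ryjothny" → "ryynjhot" ✓)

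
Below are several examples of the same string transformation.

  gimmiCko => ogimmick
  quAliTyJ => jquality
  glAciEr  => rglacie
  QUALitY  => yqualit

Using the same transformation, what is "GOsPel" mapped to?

What's happening: move the last character to the front, then convert every letter to lowercase.
For "GOsPel", step one produces "lGOsPe"; step two turns that into "lgospe".
(Check on "glAciEr": → "rglAciE" → "rglacie" ✓)

lgospe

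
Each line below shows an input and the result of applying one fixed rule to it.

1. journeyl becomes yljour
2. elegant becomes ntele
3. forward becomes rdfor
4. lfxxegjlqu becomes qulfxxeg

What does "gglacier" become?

The pattern: move the last 2 characters to the front (rotate right by 2), then delete the last 2 characters.
On "gglacier": the first step gives "ergglaci", and the second then gives "erggla".

erggla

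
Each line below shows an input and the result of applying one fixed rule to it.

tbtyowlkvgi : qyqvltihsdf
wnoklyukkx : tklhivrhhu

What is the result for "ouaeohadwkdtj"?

The pattern: shift every letter 3 places backward in the alphabet (wrapping around).
So "ouaeohadwkdtj" becomes "lrxblexathaqg".

lrxblexathaqg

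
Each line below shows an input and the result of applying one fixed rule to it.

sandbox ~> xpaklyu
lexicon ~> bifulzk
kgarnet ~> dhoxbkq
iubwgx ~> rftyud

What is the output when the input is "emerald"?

jbobixa

What's happening: swap each adjacent pair of characters (1↔2, 3↔4, ...), then shift every letter 3 places backward in the alphabet (wrapping around).
On "emerald" that produces "jbobixa".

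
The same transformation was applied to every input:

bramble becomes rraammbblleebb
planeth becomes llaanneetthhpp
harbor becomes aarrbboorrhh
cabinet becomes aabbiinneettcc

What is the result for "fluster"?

The rule is to move the first character to the end, then double every character.
On "fluster": the first step gives "lusterf", and the second then gives "lluusstteerrff".

lluusstteerrff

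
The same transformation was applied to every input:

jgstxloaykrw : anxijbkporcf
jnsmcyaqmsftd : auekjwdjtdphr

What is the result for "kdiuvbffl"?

bcuwzwlsm

Looking at the pairs, the operation is to take characters alternately from the front and the back (1st, last, 2nd, 2nd-last, ...), then shift every letter 9 places backward in the alphabet (wrapping around).
Starting from "kdiuvbffl": after the first operation, "kldfifubv"; after the second, "bcuwzwlsm".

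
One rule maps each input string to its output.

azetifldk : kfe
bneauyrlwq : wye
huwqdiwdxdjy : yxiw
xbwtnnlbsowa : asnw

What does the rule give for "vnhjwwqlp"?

The rule is to keep one character in every 3, starting at position 3 (positions 3rd, 6th, 9th, ...), then reverse the string.
Working it through for "vnhjwwqlp": intermediate "hwp", final "pwh".

pwh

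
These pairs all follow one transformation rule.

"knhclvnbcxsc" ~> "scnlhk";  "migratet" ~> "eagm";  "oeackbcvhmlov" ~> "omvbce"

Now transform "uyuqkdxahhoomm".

The transformation: reverse the string, then keep every other character starting from the second (positions 2nd, 4th, 6th, ...).
Working it through for "uyuqkdxahhoomm": intermediate "mmoohhaxdkquyu", final "mohxkuu".
(Check on "oeackbcvhmlov": → "volmhvcbkcaeo" → "omvbce" ✓)

mohxkuu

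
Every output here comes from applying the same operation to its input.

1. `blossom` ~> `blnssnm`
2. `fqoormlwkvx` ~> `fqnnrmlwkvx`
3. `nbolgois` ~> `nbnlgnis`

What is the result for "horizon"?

The rule is to replace every "o" with "n".
For "horizon" the result is "hnriznn".

hnriznn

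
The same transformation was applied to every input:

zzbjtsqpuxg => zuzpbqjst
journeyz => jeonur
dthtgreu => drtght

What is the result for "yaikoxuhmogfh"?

ygaoimkhoux

Rule — delete the last 2 characters, then take characters alternately from the front and the back (1st, last, 2nd, 2nd-last, ...).
"yaikoxuhmogfh" → "ygaoimkhoux".
(Check on "journeyz": → "journe" → "jeonur" ✓)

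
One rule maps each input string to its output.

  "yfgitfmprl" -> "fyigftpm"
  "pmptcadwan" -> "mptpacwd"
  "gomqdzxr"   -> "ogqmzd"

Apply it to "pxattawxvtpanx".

xptaatxwtvap

Each output is the input with this applied: swap each adjacent pair of characters (1↔2, 3↔4, ...), then delete the last 2 characters.
Working it through for "pxattawxvtpanx": intermediate "xptaatxwtvapxn", final "xptaatxwtvap".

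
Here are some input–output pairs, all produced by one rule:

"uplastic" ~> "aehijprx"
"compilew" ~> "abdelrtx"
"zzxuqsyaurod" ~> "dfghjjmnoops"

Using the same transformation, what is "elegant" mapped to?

In each case the input is transformed by: shift every letter 11 places backward in the alphabet (wrapping around), then sort the characters into alphabetical order.
Starting from "elegant": after the first operation, "tatvpci"; after the second, "acipttv".

acipttv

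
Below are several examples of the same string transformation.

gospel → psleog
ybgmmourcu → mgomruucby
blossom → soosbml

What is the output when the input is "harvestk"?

vrsektah

The transformation: move the first 2 characters to the end (rotate left by 2), then swap each adjacent pair of characters (1↔2, 3↔4, ...).
Applying both steps to "harvestk": "rvestkha", then "vrsektah".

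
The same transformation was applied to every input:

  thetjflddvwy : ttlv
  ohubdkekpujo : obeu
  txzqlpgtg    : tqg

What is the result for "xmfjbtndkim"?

In each case the input is transformed by: keep one character in every 3, starting at position 1 (positions 1st, 4th, 7th, ...).
Doing the same to "xmfjbtndkim": "xjni".

xjni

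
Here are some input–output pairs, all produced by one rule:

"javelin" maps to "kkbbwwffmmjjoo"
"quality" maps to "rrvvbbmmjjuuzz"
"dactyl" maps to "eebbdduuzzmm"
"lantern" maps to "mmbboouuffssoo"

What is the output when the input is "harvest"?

iibbsswwffttuu

The pattern: shift every letter 1 place forward in the alphabet (wrapping around), then double every character.
On "harvest": the first step gives "ibswftu", and the second then gives "iibbsswwffttuu".
(Check on "quality": → "rvbmjuz" → "rrvvbbmmjjuuzz" ✓)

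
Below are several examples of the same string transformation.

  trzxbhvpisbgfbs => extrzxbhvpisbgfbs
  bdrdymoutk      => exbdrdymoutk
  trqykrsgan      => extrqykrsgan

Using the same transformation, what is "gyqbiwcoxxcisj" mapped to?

exgyqbiwcoxxcisj

Each output is the input with this applied: prepend "ex".
For "gyqbiwcoxxcisj" the result is "exgyqbiwcoxxcisj".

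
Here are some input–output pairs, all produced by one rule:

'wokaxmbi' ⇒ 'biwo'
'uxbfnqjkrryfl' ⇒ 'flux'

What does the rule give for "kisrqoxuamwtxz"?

Rule — move the first 2 characters to the end (rotate left by 2), then keep only the last 4 characters.
For "kisrqoxuamwtxz", step one produces "srqoxuamwtxzki"; step two turns that into "xzki".

xzki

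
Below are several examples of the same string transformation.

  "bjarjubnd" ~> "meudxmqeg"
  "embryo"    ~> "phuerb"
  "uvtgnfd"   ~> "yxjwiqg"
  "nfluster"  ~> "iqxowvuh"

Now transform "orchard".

In each case the input is transformed by: shift every letter 3 places forward in the alphabet (wrapping around), then swap each adjacent pair of characters (1↔2, 3↔4, ...).
On "orchard": the first step gives "rufkdug", and the second then gives "urkfudg".

urkfudg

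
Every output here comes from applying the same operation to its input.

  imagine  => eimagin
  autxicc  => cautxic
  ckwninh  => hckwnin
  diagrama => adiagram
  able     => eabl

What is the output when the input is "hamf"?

fham

The transformation: move the last character to the front.
On "hamf" that produces "fham".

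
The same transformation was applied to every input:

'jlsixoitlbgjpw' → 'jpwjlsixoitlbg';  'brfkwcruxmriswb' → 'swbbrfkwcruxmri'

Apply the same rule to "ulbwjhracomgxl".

gxlulbwjhracom

What's happening: move the last 3 characters to the front (rotate right by 3).
On "ulbwjhracomgxl" that produces "gxlulbwjhracom".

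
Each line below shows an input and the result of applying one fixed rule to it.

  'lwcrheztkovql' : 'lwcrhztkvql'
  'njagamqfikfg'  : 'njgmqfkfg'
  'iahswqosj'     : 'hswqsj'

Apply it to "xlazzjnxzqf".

Looking at the pairs, the operation is to remove every vowel.
"xlazzjnxzqf" → "xlzzjnxzqf".

xlzzjnxzqf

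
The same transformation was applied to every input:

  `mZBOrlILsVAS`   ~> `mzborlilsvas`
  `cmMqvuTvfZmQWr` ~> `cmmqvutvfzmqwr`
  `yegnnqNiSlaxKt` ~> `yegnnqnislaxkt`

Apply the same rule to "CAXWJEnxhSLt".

caxwjenxhslt

In each case the input is transformed by: convert every letter to lowercase.
For "CAXWJEnxhSLt" the result is "caxwjenxhslt".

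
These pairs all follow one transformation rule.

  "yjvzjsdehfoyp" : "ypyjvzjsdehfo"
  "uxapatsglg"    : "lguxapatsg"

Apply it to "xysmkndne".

Looking at the pairs, the operation is to move the last 2 characters to the front (rotate right by 2).
Applying that to "xysmkndne" gives "nexysmknd".

nexysmknd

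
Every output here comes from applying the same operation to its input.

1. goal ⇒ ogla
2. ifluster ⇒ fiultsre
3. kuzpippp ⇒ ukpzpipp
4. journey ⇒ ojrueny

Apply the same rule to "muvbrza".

What's happening: swap each adjacent pair of characters (1↔2, 3↔4, ...).
Applying that to "muvbrza" gives "umbvzra".

umbvzra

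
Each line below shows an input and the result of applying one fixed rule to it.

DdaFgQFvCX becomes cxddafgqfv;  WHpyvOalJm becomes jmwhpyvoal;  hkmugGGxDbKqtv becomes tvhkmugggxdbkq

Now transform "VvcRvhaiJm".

jmvvcrvhai

Looking at the pairs, the operation is to move the last 2 characters to the front (rotate right by 2), then convert every letter to lowercase.
Starting from "VvcRvhaiJm": after the first operation, "JmVvcRvhai"; after the second, "jmvvcrvhai".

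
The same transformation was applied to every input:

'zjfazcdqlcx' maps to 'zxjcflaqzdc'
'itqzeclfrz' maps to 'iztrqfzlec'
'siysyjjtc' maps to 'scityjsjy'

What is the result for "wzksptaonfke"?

wezkkfsnpota

Rule — take characters alternately from the front and the back (1st, last, 2nd, 2nd-last, ...).
For "wzksptaonfke" the result is "wezkkfsnpota".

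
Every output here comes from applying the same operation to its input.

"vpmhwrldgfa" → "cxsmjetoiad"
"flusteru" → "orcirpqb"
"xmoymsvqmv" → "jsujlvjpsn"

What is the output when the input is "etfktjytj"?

qgbqchqgv

The transformation: move the last 2 characters to the front (rotate right by 2), then shift every letter 3 places backward in the alphabet (wrapping around).
Working it through for "etfktjytj": intermediate "tjetfktjy", final "qgbqchqgv".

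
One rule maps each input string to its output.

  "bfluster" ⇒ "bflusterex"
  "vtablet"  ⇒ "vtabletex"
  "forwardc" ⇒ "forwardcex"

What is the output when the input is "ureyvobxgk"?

ureyvobxgkex

Rule — append "ex".
On "ureyvobxgk" that produces "ureyvobxgkex".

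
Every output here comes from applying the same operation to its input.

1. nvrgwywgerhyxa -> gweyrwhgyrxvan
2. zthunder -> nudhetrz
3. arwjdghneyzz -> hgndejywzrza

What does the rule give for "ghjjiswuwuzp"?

The pattern: swap the front and back halves of the string, then take characters alternately from the front and the back (1st, last, 2nd, 2nd-last, ...).
Starting from "ghjjiswuwuzp": after the first operation, "wuwuzpghjjis"; after the second, "wsuiwjujzhpg".

wsuiwjujzhpg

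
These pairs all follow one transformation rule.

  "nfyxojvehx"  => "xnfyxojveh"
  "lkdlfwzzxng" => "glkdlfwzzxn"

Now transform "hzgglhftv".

vhzgglhft

Each output is the input with this applied: move the last character to the front.
"hzgglhftv" → "vhzgglhft".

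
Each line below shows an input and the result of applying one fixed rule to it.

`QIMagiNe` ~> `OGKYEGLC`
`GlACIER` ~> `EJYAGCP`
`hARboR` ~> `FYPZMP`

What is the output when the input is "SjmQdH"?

In each case the input is transformed by: shift every letter 2 places backward in the alphabet (wrapping around), then convert every letter to uppercase.
"SjmQdH" → "QhkObF" → "QHKOBF".

QHKOBF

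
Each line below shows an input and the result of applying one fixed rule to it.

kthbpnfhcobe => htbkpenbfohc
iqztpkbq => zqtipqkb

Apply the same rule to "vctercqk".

tcevrkcq

Looking at the pairs, the operation is to move the first 2 characters to the end (rotate left by 2), then take characters alternately from the front and the back (1st, last, 2nd, 2nd-last, ...).
Starting from "vctercqk": after the first operation, "tercqkvc"; after the second, "tcevrkcq".
(Check on "kthbpnfhcobe": → "hbpnfhcobekt" → "htbkpenbfohc" ✓)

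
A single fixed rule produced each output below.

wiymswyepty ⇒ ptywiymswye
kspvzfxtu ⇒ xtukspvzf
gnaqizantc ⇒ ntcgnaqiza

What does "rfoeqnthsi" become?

hsirfoeqnt

What's happening: move the last 3 characters to the front (rotate right by 3).
Doing the same to "rfoeqnthsi": "hsirfoeqnt".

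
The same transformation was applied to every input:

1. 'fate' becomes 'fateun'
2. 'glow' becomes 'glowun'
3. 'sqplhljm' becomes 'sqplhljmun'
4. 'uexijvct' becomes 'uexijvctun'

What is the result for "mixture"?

The pattern: append "un".
For "mixture" the result is "mixtureun".

mixtureun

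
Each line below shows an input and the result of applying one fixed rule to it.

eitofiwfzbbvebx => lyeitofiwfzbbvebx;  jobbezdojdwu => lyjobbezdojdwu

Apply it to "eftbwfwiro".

lyeftbwfwiro

Each output is the input with this applied: prepend "ly".
"eftbwfwiro" → "lyeftbwfwiro".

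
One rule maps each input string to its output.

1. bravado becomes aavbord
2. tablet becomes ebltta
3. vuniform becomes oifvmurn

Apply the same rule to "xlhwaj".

ahwxjl

The pattern: take characters alternately from the front and the back (1st, last, 2nd, 2nd-last, ...), then move the last 3 characters to the front (rotate right by 3).
Starting from "xlhwaj": after the first operation, "xjlahw"; after the second, "ahwxjl".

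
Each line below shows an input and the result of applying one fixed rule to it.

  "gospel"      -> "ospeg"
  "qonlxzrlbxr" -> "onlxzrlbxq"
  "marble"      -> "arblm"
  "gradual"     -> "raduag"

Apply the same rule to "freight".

The rule is to delete the last character, then move the first character to the end.
For "freight", step one produces "freigh"; step two turns that into "reighf".

reighf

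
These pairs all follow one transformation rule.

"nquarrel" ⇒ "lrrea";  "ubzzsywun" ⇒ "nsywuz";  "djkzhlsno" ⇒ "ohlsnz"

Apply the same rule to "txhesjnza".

Looking at the pairs, the operation is to delete the first 3 characters, then swap the first and last characters.
Applying both steps to "txhesjnza": "esjnza", then "asjnze".
(Check on "nquarrel": → "arrel" → "lrrea" ✓)

asjnze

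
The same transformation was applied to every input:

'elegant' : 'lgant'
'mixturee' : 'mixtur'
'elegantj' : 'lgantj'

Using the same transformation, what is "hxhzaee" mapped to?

What's happening: remove every "e".
"hxhzaee" → "hxhza".

hxhza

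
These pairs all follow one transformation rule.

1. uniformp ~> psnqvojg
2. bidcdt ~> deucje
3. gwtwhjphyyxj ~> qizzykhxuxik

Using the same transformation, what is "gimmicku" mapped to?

The transformation: shift every letter 1 place forward in the alphabet (wrapping around), then swap the front and back halves of the string.
Starting from "gimmicku": after the first operation, "hjnnjdlv"; after the second, "jdlvhjnn".

jdlvhjnn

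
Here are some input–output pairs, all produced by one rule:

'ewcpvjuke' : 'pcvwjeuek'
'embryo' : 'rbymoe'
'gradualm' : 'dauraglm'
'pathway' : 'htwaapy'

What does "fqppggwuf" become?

Rule — move the first 3 characters to the end (rotate left by 3), then take characters alternately from the front and the back (1st, last, 2nd, 2nd-last, ...).
Applying that to "fqppggwuf" gives "ppgqgfwfu".

ppgqgfwfu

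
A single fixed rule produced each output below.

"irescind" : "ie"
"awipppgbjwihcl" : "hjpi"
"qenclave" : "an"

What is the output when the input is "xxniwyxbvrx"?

vyn

Looking at the pairs, the operation is to reverse the string, then keep one character in every 3, starting at position 3 (positions 3rd, 6th, 9th, ...).
On "xxniwyxbvrx" that produces "vyn".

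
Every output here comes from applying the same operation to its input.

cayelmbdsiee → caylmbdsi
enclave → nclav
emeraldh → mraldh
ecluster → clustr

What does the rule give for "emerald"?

mrald

What's happening: remove every "e".
Applying that to "emerald" gives "mrald".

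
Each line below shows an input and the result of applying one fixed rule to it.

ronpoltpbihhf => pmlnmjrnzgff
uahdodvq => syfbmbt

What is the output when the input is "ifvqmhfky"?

gdtokfdi

In each case the input is transformed by: delete the last character, then shift every letter 2 places backward in the alphabet (wrapping around).
Applying both steps to "ifvqmhfky": "ifvqmhfk", then "gdtokfdi".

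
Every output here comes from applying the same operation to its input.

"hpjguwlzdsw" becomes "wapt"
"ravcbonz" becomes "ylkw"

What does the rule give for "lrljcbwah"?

Looking at the pairs, the operation is to shift every letter 3 places backward in the alphabet (wrapping around), then keep only the last 4 characters.
Applying both steps to "lrljcbwah": "ioigzytxe", then "ytxe".

ytxe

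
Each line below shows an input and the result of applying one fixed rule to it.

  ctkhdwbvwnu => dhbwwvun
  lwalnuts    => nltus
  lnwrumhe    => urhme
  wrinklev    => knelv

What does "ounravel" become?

The rule is to delete the first 3 characters, then swap each adjacent pair of characters (1↔2, 3↔4, ...).
On "ounravel": the first step gives "ravel", and the second then gives "arevl".

arevl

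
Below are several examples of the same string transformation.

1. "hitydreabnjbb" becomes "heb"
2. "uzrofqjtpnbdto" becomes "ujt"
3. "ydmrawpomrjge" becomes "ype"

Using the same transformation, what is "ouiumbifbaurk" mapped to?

What's happening: keep every other character starting from the first (positions 1st, 3rd, 5th, ...), then keep one character in every 3, starting at position 1 (positions 1st, 4th, 7th, ...).
Starting from "ouiumbifbaurk": after the first operation, "oimibuk"; after the second, "oik".

oik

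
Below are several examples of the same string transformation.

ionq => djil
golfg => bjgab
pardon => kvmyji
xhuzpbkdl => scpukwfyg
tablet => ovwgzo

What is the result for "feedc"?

azzyx

The transformation: shift every letter 5 places backward in the alphabet (wrapping around).
So "feedc" becomes "azzyx".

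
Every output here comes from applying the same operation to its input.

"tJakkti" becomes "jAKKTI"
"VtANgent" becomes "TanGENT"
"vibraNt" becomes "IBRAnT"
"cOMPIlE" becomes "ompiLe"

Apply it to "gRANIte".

The pattern: flip the case of every letter, then delete the first character.
So "gRANIte" becomes "raniTE".

raniTE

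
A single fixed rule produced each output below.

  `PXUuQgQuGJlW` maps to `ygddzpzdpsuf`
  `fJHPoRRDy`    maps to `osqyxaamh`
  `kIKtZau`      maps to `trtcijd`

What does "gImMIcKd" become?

Each output is the input with this applied: shift every letter 9 places forward in the alphabet (wrapping around), then convert every letter to lowercase.
For "gImMIcKd", step one produces "pRvVRlTm"; step two turns that into "prvvrltm".
(Check on "PXUuQgQuGJlW": → "YGDdZpZdPSuF" → "ygddzpzdpsuf" ✓)

prvvrltm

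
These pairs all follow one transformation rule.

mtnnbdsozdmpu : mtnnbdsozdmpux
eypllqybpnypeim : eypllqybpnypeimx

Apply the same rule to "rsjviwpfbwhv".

The transformation: append "x".
On "rsjviwpfbwhv" that produces "rsjviwpfbwhvx".

rsjviwpfbwhvx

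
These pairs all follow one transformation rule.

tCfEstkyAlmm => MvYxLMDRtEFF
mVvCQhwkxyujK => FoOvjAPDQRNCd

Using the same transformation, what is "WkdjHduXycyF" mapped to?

pDWCaWNqRVRy

Looking at the pairs, the operation is to flip the case of every letter, then shift every letter 7 places backward in the alphabet (wrapping around).
Starting from "WkdjHduXycyF": after the first operation, "wKDJhDUxYCYf"; after the second, "pDWCaWNqRVRy".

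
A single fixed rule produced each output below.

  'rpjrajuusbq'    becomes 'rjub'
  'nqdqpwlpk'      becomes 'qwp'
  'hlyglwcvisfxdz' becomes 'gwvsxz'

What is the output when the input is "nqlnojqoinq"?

What's happening: delete the first 2 characters, then keep every other character starting from the second (positions 2nd, 4th, 6th, ...).
Starting from "nqlnojqoinq": after the first operation, "lnojqoinq"; after the second, "njon".

njon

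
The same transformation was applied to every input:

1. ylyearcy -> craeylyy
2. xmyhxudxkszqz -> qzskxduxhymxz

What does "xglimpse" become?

spmilgxe

The pattern: reverse the string, then move the first character to the end.
"xglimpse" → "espmilgx" → "spmilgxe".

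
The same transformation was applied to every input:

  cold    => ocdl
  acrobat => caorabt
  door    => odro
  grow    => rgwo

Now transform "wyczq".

ywzcq

The transformation: swap each adjacent pair of characters (1↔2, 3↔4, ...).
Applying that to "wyczq" gives "ywzcq".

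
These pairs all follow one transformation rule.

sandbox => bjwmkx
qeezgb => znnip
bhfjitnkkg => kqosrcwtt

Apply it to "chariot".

What's happening: shift every letter 9 places forward in the alphabet (wrapping around), then delete the last character.
Working it through for "chariot": intermediate "lqjarxc", final "lqjarx".

lqjarx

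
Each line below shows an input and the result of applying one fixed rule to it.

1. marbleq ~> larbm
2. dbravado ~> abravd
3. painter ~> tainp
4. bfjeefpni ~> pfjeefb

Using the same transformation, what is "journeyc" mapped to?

In each case the input is transformed by: delete the last 2 characters, then swap the first and last characters.
Starting from "journeyc": after the first operation, "journe"; after the second, "eournj".
(Check on "painter": → "paint" → "tainp" ✓)

eournj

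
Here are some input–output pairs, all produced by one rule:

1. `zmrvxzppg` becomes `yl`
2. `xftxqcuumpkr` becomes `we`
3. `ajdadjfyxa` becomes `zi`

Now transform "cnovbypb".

The transformation: shift every letter 1 place backward in the alphabet (wrapping around), then keep only the first 2 characters.
Applying both steps to "cnovbypb": "bmnuaxoa", then "bm".

bm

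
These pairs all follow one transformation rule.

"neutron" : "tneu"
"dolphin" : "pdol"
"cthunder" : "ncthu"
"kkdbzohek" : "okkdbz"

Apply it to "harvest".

vhar

The rule is to delete the last 3 characters, then move the last character to the front.
"harvest" → "vhar".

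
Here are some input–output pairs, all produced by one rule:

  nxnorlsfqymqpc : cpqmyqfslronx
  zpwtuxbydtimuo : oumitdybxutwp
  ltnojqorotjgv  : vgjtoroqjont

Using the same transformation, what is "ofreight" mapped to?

thgierf

What's happening: reverse the string, then delete the last character.
Starting from "ofreight": after the first operation, "thgierfo"; after the second, "thgierf".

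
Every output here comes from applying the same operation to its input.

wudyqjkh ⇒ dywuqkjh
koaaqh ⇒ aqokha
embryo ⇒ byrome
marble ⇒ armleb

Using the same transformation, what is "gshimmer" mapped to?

esrmmihg

The pattern: sort the characters into reverse alphabetical order, then move the last character to the front.
Working it through for "gshimmer": intermediate "srmmihge", final "esrmmihg".
(Check on "marble": → "rmleba" → "armleb" ✓)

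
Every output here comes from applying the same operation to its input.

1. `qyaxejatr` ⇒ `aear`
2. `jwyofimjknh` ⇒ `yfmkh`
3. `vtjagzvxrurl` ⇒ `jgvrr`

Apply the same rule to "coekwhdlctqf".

ewdcq

The transformation: delete the first character, then keep every other character starting from the second (positions 2nd, 4th, 6th, ...).
On "coekwhdlctqf" that produces "ewdcq".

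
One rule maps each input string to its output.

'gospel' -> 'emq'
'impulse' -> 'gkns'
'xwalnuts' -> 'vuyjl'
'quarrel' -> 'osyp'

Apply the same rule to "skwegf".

qiu

What's happening: delete the last 3 characters, then shift every letter 2 places backward in the alphabet (wrapping around).
Applying both steps to "skwegf": "skw", then "qiu".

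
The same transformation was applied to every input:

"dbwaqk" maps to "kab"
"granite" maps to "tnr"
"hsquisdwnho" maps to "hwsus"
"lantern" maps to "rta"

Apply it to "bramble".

lmr

The pattern: keep every other character starting from the second (positions 2nd, 4th, 6th, ...), then reverse the string.
Working it through for "bramble": intermediate "rml", final "lmr".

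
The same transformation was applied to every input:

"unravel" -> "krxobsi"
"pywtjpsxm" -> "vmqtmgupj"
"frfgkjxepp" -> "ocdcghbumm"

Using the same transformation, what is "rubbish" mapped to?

Looking at the pairs, the operation is to shift every letter 3 places backward in the alphabet (wrapping around), then swap each adjacent pair of characters (1↔2, 3↔4, ...).
Doing the same to "rubbish": "royypfe".

royypfe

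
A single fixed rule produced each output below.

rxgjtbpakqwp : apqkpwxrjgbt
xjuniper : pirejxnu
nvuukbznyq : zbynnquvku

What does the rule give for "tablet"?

Rule — swap the front and back halves of the string, then swap each adjacent pair of characters (1↔2, 3↔4, ...).
For "tablet", step one produces "lettab"; step two turns that into "elttba".

elttba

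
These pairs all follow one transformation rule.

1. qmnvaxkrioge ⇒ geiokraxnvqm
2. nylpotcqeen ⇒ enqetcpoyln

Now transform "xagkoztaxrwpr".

Looking at the pairs, the operation is to reverse the string, then swap each adjacent pair of characters (1↔2, 3↔4, ...).
"xagkoztaxrwpr" → "prrwaxztkoagx".

prrwaxztkoagx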